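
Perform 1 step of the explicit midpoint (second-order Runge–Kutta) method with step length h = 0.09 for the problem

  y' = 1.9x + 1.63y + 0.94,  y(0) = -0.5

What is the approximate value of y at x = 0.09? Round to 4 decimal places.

-0.4802

Midpoint: k1 = f(x_n, y_n); k2 = f(x_n + h/2, y_n + (h/2)·k1); y_{n+1} = y_n + h·k2.
x=0.000000, y=-0.500000:
  k1 = f(0.000000, -0.500000) = 0.125000
  k2 = f(0.045000, -0.494375) = 0.219669
  y ← -0.500000 + 0.09·0.219669 = -0.480230
y(0.09) ≈ -0.4802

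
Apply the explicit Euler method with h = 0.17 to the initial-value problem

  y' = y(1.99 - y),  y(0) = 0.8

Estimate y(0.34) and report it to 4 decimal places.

Euler: y_{n+1} = y_n + h·f(t_n, y_n).
t=0.000000, y=0.800000: f=0.952000 → y ← 0.800000 + 0.17·0.952000 = 0.961840
t=0.170000, y=0.961840: f=0.988925 → y ← 0.961840 + 0.17·0.988925 = 1.129957
y(0.34) ≈ 1.1300

1.1300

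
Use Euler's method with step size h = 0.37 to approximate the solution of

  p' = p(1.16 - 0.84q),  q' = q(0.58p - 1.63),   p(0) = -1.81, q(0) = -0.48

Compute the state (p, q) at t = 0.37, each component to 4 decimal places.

-2.8569, -0.0041

Euler on (p,q): p_{n+1} = p_n + h·p', q_{n+1} = q_n + h·q'.
0.000000: (-1.810000, -0.480000); f=(-2.829392, 1.286304) → (-2.856875, -0.004068)
(p(0.37), q(0.37)) ≈ (-2.8569, -0.0041)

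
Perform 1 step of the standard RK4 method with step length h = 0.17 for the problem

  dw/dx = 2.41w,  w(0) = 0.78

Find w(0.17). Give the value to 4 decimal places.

1.1749

RK4: k1 = f(x_n, w_n); k2 = f(x_n + h/2, w_n + (h/2)·k1); k3 = f(x_n + h/2, w_n + (h/2)·k2); k4 = f(x_n + h, w_n + h·k3); w_{n+1} = w_n + (h/6)·(k1 + 2k2 + 2k3 + k4).
x=0.000000, w=0.780000:
  k1 = f(0.000000, 0.780000) = 1.879800
  k2 = f(0.085000, 0.939783) = 2.264877
  k3 = f(0.085000, 0.972515) = 2.343760
  k4 = f(0.170000, 1.178439) = 2.840038
  w ← 0.780000 + (0.17/6)·(k1 + 2k2 + 2k3 + k4) = 1.174885
w(0.17) ≈ 1.1749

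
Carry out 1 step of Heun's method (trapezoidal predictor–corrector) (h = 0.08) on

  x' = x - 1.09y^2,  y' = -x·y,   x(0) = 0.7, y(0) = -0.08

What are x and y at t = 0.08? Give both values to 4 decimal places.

Heun on (x,y): k1 = f(t_n, state_n); k2 = f(t_n + h, state_n + h·k1); state_{n+1} = state_n + (h/2)·(k1 + k2).
0.000000: (0.700000, -0.080000)
  k1 = (0.693024, 0.056000)
  predictor → (0.755442, -0.075520)
  k2 = (0.749225, 0.057051)
  → (0.757690, -0.075478)
(x(0.08), y(0.08)) ≈ (0.7577, -0.0755)

0.7577, -0.0755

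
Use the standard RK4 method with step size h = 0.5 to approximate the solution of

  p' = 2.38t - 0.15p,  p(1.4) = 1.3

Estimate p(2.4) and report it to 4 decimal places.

RK4: k1 = f(t_n, p_n); k2 = f(t_n + h/2, p_n + (h/2)·k1); k3 = f(t_n + h/2, p_n + (h/2)·k2); k4 = f(t_n + h, p_n + h·k3); p_{n+1} = p_n + (h/6)·(k1 + 2k2 + 2k3 + k4).
t=1.400000, p=1.300000:
  k1 = f(1.400000, 1.300000) = 3.137000
  k2 = f(1.650000, 2.084250) = 3.614362
  k3 = f(1.650000, 2.203591) = 3.596461
  k4 = f(1.900000, 3.098231) = 4.057265
  p ← 1.300000 + (0.5/6)·(k1 + 2k2 + 2k3 + k4) = 3.101326
t=1.900000, p=3.101326:
  k1 = f(1.900000, 3.101326) = 4.056801
  k2 = f(2.150000, 4.115526) = 4.499671
  k3 = f(2.150000, 4.226244) = 4.483063
  k4 = f(2.400000, 5.342858) = 4.910571
  p ← 3.101326 + (0.5/6)·(k1 + 2k2 + 2k3 + k4) = 5.345730
p(2.4) ≈ 5.3457

5.3457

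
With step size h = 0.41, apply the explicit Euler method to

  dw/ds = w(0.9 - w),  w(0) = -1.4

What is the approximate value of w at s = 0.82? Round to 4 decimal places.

-6.7577

Euler: w_{n+1} = w_n + h·f(s_n, w_n).
s=0.000000, w=-1.400000: f=-3.220000 → w ← -1.400000 + 0.41·(-3.220000) = -2.720200
s=0.410000, w=-2.720200: f=-9.847668 → w ← -2.720200 + 0.41·(-9.847668) = -6.757744
w(0.82) ≈ -6.7577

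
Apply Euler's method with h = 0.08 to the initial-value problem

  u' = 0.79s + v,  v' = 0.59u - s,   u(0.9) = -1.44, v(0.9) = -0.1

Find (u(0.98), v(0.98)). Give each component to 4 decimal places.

-1.3911, -0.2400

Euler on (u,v): u_{n+1} = u_n + h·u', v_{n+1} = v_n + h·v'.
0.900000: (-1.440000, -0.100000); f=(0.611000, -1.749600) → (-1.391120, -0.239968)
(u(0.98), v(0.98)) ≈ (-1.3911, -0.2400)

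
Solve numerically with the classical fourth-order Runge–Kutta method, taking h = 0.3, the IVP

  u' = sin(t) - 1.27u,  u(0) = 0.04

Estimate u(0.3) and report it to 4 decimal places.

RK4: k1 = f(t_n, u_n); k2 = f(t_n + h/2, u_n + (h/2)·k1); k3 = f(t_n + h/2, u_n + (h/2)·k2); k4 = f(t_n + h, u_n + h·k3); u_{n+1} = u_n + (h/6)·(k1 + 2k2 + 2k3 + k4).
t=0.000000, u=0.040000:
  k1 = f(0.000000, 0.040000) = -0.050800
  k2 = f(0.150000, 0.032380) = 0.108316
  k3 = f(0.150000, 0.056247) = 0.078004
  k4 = f(0.300000, 0.063401) = 0.215001
  u ← 0.040000 + (0.3/6)·(k1 + 2k2 + 2k3 + k4) = 0.066842
u(0.3) ≈ 0.0668

0.0668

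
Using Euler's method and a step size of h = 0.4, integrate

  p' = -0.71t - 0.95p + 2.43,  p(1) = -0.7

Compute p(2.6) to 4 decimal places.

Euler: p_{n+1} = p_n + h·f(t_n, p_n).
t=1.000000, p=-0.700000: f=2.385000 → p ← -0.700000 + 0.4·2.385000 = 0.254000
t=1.400000, p=0.254000: f=1.194700 → p ← 0.254000 + 0.4·1.194700 = 0.731880
t=1.800000, p=0.731880: f=0.456714 → p ← 0.731880 + 0.4·0.456714 = 0.914566
t=2.200000, p=0.914566: f=-0.000837 → p ← 0.914566 + 0.4·(-0.000837) = 0.914231
p(2.6) ≈ 0.9142

0.9142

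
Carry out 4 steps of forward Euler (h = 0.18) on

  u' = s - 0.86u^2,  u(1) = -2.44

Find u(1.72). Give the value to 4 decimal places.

-15.8532

Euler: u_{n+1} = u_n + h·f(s_n, u_n).
s=1.000000, u=-2.440000: f=-4.120096 → u ← -2.440000 + 0.18·(-4.120096) = -3.181617
s=1.180000, u=-3.181617: f=-7.525512 → u ← -3.181617 + 0.18·(-7.525512) = -4.536209
s=1.360000, u=-4.536209: f=-16.336389 → u ← -4.536209 + 0.18·(-16.336389) = -7.476759
s=1.540000, u=-7.476759: f=-46.535661 → u ← -7.476759 + 0.18·(-46.535661) = -15.853178
u(1.72) ≈ -15.8532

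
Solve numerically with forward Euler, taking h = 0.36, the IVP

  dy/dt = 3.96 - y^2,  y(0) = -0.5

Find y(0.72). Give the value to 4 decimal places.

2.0098

Euler: y_{n+1} = y_n + h·f(t_n, y_n).
t=0.000000, y=-0.500000: f=3.710000 → y ← -0.500000 + 0.36·3.710000 = 0.835600
t=0.360000, y=0.835600: f=3.261773 → y ← 0.835600 + 0.36·3.261773 = 2.009838
y(0.72) ≈ 2.0098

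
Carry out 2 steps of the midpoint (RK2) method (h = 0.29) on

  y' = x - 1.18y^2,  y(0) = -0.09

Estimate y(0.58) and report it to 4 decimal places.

0.0753

Midpoint: k1 = f(x_n, y_n); k2 = f(x_n + h/2, y_n + (h/2)·k1); y_{n+1} = y_n + h·k2.
x=0.000000, y=-0.090000:
  k1 = f(0.000000, -0.090000) = -0.009558
  k2 = f(0.145000, -0.091386) = 0.135145
  y ← -0.090000 + 0.29·0.135145 = -0.050808
x=0.290000, y=-0.050808:
  k1 = f(0.290000, -0.050808) = 0.286954
  k2 = f(0.435000, -0.009200) = 0.434900
  y ← -0.050808 + 0.29·0.434900 = 0.075313
y(0.58) ≈ 0.0753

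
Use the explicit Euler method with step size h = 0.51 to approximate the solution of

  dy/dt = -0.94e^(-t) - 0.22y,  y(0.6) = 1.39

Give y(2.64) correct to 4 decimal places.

0.4137

Euler: y_{n+1} = y_n + h·f(t_n, y_n).
t=0.600000, y=1.390000: f=-0.821683 → y ← 1.390000 + 0.51·(-0.821683) = 0.970942
t=1.110000, y=0.970942: f=-0.523393 → y ← 0.970942 + 0.51·(-0.523393) = 0.704011
t=1.620000, y=0.704011: f=-0.340907 → y ← 0.704011 + 0.51·(-0.340907) = 0.530149
t=2.130000, y=0.530149: f=-0.228340 → y ← 0.530149 + 0.51·(-0.228340) = 0.413695
y(2.64) ≈ 0.4137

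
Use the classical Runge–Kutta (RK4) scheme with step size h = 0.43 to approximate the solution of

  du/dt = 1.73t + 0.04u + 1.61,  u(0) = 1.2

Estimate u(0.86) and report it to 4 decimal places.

3.2978

RK4: k1 = f(t_n, u_n); k2 = f(t_n + h/2, u_n + (h/2)·k1); k3 = f(t_n + h/2, u_n + (h/2)·k2); k4 = f(t_n + h, u_n + h·k3); u_{n+1} = u_n + (h/6)·(k1 + 2k2 + 2k3 + k4).
t=0.000000, u=1.200000:
  k1 = f(0.000000, 1.200000) = 1.658000
  k2 = f(0.215000, 1.556470) = 2.044209
  k3 = f(0.215000, 1.639505) = 2.047530
  k4 = f(0.430000, 2.080438) = 2.437118
  u ← 1.200000 + (0.43/6)·(k1 + 2k2 + 2k3 + k4) = 2.079966
t=0.430000, u=2.079966:
  k1 = f(0.430000, 2.079966) = 2.437099
  k2 = f(0.645000, 2.603942) = 2.830008
  k3 = f(0.645000, 2.688418) = 2.833387
  k4 = f(0.860000, 3.298322) = 3.229733
  u ← 2.079966 + (0.43/6)·(k1 + 2k2 + 2k3 + k4) = 3.297842
u(0.86) ≈ 3.2978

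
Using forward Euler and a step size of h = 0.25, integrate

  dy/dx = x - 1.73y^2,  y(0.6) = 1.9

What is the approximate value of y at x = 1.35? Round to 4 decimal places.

0.7183

Euler: y_{n+1} = y_n + h·f(x_n, y_n).
x=0.600000, y=1.900000: f=-5.645300 → y ← 1.900000 + 0.25·(-5.645300) = 0.488675
x=0.850000, y=0.488675: f=0.436870 → y ← 0.488675 + 0.25·0.436870 = 0.597893
x=1.100000, y=0.597893: f=0.481567 → y ← 0.597893 + 0.25·0.481567 = 0.718284
y(1.35) ≈ 0.7183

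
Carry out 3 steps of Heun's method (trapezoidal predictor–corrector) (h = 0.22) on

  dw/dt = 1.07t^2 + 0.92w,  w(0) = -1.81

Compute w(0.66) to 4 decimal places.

-3.1866

Heun: k1 = f(t_n, w_n); k2 = f(t_n + h, w_n + h·k1); w_{n+1} = w_n + (h/2)·(k1 + k2).
t=0.000000, w=-1.810000:
  k1 = f(0.000000, -1.810000) = -1.665200
  k2 = f(0.220000, -2.176344) = -1.950448
  w ← -1.810000 + (0.22/2)·(-1.665200 + (-1.950448)) = -2.207721
t=0.220000, w=-2.207721:
  k1 = f(0.220000, -2.207721) = -1.979316
  k2 = f(0.440000, -2.643171) = -2.224565
  w ← -2.207721 + (0.22/2)·(-1.979316 + (-2.224565)) = -2.670148
t=0.440000, w=-2.670148:
  k1 = f(0.440000, -2.670148) = -2.249384
  k2 = f(0.660000, -3.165013) = -2.445720
  w ← -2.670148 + (0.22/2)·(-2.249384 + (-2.445720)) = -3.186610
w(0.66) ≈ -3.1866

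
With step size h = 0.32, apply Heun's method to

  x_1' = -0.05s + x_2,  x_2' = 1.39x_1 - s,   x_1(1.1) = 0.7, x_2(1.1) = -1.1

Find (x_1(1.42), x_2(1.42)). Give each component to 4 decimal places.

0.3213, -1.2740

Heun on (x_1,x_2): k1 = f(s_n, state_n); k2 = f(s_n + h, state_n + h·k1); state_{n+1} = state_n + (h/2)·(k1 + k2).
1.100000: (0.700000, -1.100000)
  k1 = (-1.155000, -0.127000)
  predictor → (0.330400, -1.140640)
  k2 = (-1.211640, -0.960744)
  → (0.321338, -1.274039)
(x_1(1.42), x_2(1.42)) ≈ (0.3213, -1.2740)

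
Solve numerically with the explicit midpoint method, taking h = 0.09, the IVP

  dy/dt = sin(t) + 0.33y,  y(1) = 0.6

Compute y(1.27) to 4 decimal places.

0.9109

Midpoint: k1 = f(t_n, y_n); k2 = f(t_n + h/2, y_n + (h/2)·k1); y_{n+1} = y_n + h·k2.
t=1.000000, y=0.600000:
  k1 = f(1.000000, 0.600000) = 1.039471
  k2 = f(1.045000, 0.646776) = 1.078361
  y ← 0.600000 + 0.09·1.078361 = 0.697052
t=1.090000, y=0.697052:
  k1 = f(1.090000, 0.697052) = 1.116654
  k2 = f(1.135000, 0.747302) = 1.153144
  y ← 0.697052 + 0.09·1.153144 = 0.800835
t=1.180000, y=0.800835:
  k1 = f(1.180000, 0.800835) = 1.188882
  k2 = f(1.225000, 0.854335) = 1.222736
  y ← 0.800835 + 0.09·1.222736 = 0.910882
y(1.27) ≈ 0.9109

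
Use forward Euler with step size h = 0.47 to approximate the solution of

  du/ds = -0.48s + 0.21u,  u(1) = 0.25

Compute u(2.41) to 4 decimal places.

Euler: u_{n+1} = u_n + h·f(s_n, u_n).
s=1.000000, u=0.250000: f=-0.427500 → u ← 0.250000 + 0.47·(-0.427500) = 0.049075
s=1.470000, u=0.049075: f=-0.695294 → u ← 0.049075 + 0.47·(-0.695294) = -0.277713
s=1.940000, u=-0.277713: f=-0.989520 → u ← -0.277713 + 0.47·(-0.989520) = -0.742788
u(2.41) ≈ -0.7428

-0.7428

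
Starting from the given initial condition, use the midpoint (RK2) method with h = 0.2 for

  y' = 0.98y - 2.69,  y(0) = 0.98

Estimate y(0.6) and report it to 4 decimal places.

Midpoint: k1 = f(t_n, y_n); k2 = f(t_n + h/2, y_n + (h/2)·k1); y_{n+1} = y_n + h·k2.
t=0.000000, y=0.980000:
  k1 = f(0.000000, 0.980000) = -1.729600
  k2 = f(0.100000, 0.807040) = -1.899101
  y ← 0.980000 + 0.2·(-1.899101) = 0.600180
t=0.200000, y=0.600180:
  k1 = f(0.200000, 0.600180) = -2.101824
  k2 = f(0.300000, 0.389997) = -2.307802
  y ← 0.600180 + 0.2·(-2.307802) = 0.138619
t=0.400000, y=0.138619:
  k1 = f(0.400000, 0.138619) = -2.554153
  k2 = f(0.500000, -0.116796) = -2.804460
  y ← 0.138619 + 0.2·(-2.804460) = -0.422273
y(0.6) ≈ -0.4223

-0.4223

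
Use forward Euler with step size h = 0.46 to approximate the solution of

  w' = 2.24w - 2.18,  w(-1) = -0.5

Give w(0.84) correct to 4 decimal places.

Euler: w_{n+1} = w_n + h·f(x_n, w_n).
x=-1.000000, w=-0.500000: f=-3.300000 → w ← -0.500000 + 0.46·(-3.300000) = -2.018000
x=-0.540000, w=-2.018000: f=-6.700320 → w ← -2.018000 + 0.46·(-6.700320) = -5.100147
x=-0.080000, w=-5.100147: f=-13.604330 → w ← -5.100147 + 0.46·(-13.604330) = -11.358139
x=0.380000, w=-11.358139: f=-27.622231 → w ← -11.358139 + 0.46·(-27.622231) = -24.064365
w(0.84) ≈ -24.0644

-24.0644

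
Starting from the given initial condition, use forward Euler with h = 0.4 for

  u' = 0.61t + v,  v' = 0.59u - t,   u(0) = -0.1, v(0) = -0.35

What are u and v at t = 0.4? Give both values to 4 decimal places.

-0.2400, -0.3736

Euler on (u,v): u_{n+1} = u_n + h·u', v_{n+1} = v_n + h·v'.
0.000000: (-0.100000, -0.350000); f=(-0.350000, -0.059000) → (-0.240000, -0.373600)
(u(0.4), v(0.4)) ≈ (-0.2400, -0.3736)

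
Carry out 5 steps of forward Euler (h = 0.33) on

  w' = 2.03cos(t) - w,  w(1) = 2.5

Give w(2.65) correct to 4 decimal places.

-0.2072

Euler: w_{n+1} = w_n + h·f(t_n, w_n).
t=1.000000, w=2.500000: f=-1.403186 → w ← 2.500000 + 0.33·(-1.403186) = 2.036949
t=1.330000, w=2.036949: f=-1.552842 → w ← 2.036949 + 0.33·(-1.552842) = 1.524511
t=1.660000, w=1.524511: f=-1.705354 → w ← 1.524511 + 0.33·(-1.705354) = 0.961744
t=1.990000, w=0.961744: f=-1.788021 → w ← 0.961744 + 0.33·(-1.788021) = 0.371697
t=2.320000, w=0.371697: f=-1.754240 → w ← 0.371697 + 0.33·(-1.754240) = -0.207202
w(2.65) ≈ -0.2072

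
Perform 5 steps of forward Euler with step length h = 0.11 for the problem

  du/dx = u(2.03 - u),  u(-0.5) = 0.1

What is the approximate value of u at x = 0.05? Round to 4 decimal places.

Euler: u_{n+1} = u_n + h·f(x_n, u_n).
x=-0.500000, u=0.100000: f=0.193000 → u ← 0.100000 + 0.11·0.193000 = 0.121230
x=-0.390000, u=0.121230: f=0.231400 → u ← 0.121230 + 0.11·0.231400 = 0.146684
x=-0.280000, u=0.146684: f=0.276252 → u ← 0.146684 + 0.11·0.276252 = 0.177072
x=-0.170000, u=0.177072: f=0.328101 → u ← 0.177072 + 0.11·0.328101 = 0.213163
x=-0.060000, u=0.213163: f=0.387282 → u ← 0.213163 + 0.11·0.387282 = 0.255764
u(0.05) ≈ 0.2558

0.2558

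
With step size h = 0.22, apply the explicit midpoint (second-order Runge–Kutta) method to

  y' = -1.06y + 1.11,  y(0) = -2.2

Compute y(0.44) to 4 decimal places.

-0.9999

Midpoint: k1 = f(t_n, y_n); k2 = f(t_n + h/2, y_n + (h/2)·k1); y_{n+1} = y_n + h·k2.
t=0.000000, y=-2.200000:
  k1 = f(0.000000, -2.200000) = 3.442000
  k2 = f(0.110000, -1.821380) = 3.040663
  y ← -2.200000 + 0.22·3.040663 = -1.531054
t=0.220000, y=-1.531054:
  k1 = f(0.220000, -1.531054) = 2.732917
  k2 = f(0.330000, -1.230433) = 2.414259
  y ← -1.531054 + 0.22·2.414259 = -0.999917
y(0.44) ≈ -0.9999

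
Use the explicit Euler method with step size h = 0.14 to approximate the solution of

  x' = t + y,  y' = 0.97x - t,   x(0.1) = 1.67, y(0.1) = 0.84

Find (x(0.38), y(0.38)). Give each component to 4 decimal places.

1.9826, 1.2638

Euler on (x,y): x_{n+1} = x_n + h·x', y_{n+1} = y_n + h·y'.
0.100000: (1.670000, 0.840000); f=(0.940000, 1.519900) → (1.801600, 1.052786)
0.240000: (1.801600, 1.052786); f=(1.292786, 1.507552) → (1.982590, 1.263843)
(x(0.38), y(0.38)) ≈ (1.9826, 1.2638)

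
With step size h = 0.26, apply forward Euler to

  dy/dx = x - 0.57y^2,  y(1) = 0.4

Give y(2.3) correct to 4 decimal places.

Euler: y_{n+1} = y_n + h·f(x_n, y_n).
x=1.000000, y=0.400000: f=0.908800 → y ← 0.400000 + 0.26·0.908800 = 0.636288
x=1.260000, y=0.636288: f=1.029228 → y ← 0.636288 + 0.26·1.029228 = 0.903887
x=1.520000, y=0.903887: f=1.054303 → y ← 0.903887 + 0.26·1.054303 = 1.178006
x=1.780000, y=1.178006: f=0.989012 → y ← 1.178006 + 0.26·0.989012 = 1.435149
x=2.040000, y=1.435149: f=0.865998 → y ← 1.435149 + 0.26·0.865998 = 1.660309
y(2.3) ≈ 1.6603

1.6603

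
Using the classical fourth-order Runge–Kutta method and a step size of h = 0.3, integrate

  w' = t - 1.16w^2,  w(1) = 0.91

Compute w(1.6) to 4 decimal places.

1.0442

RK4: k1 = f(t_n, w_n); k2 = f(t_n + h/2, w_n + (h/2)·k1); k3 = f(t_n + h/2, w_n + (h/2)·k2); k4 = f(t_n + h, w_n + h·k3); w_{n+1} = w_n + (h/6)·(k1 + 2k2 + 2k3 + k4).
t=1.000000, w=0.910000:
  k1 = f(1.000000, 0.910000) = 0.039404
  k2 = f(1.150000, 0.915911) = 0.176885
  k3 = f(1.150000, 0.936533) = 0.132571
  k4 = f(1.300000, 0.949771) = 0.253604
  w ← 0.910000 + (0.3/6)·(k1 + 2k2 + 2k3 + k4) = 0.955596
t=1.300000, w=0.955596:
  k1 = f(1.300000, 0.955596) = 0.240730
  k2 = f(1.450000, 0.991706) = 0.309163
  k3 = f(1.450000, 1.001971) = 0.285424
  k4 = f(1.600000, 1.041223) = 0.342391
  w ← 0.955596 + (0.3/6)·(k1 + 2k2 + 2k3 + k4) = 1.044211
w(1.6) ≈ 1.0442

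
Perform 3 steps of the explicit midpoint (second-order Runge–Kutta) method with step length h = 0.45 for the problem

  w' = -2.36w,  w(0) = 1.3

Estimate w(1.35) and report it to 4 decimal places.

0.1644

Midpoint: k1 = f(x_n, w_n); k2 = f(x_n + h/2, w_n + (h/2)·k1); w_{n+1} = w_n + h·k2.
x=0.000000, w=1.300000:
  k1 = f(0.000000, 1.300000) = -3.068000
  k2 = f(0.225000, 0.609700) = -1.438892
  w ← 1.300000 + 0.45·(-1.438892) = 0.652499
x=0.450000, w=0.652499:
  k1 = f(0.450000, 0.652499) = -1.539897
  k2 = f(0.675000, 0.306022) = -0.722212
  w ← 0.652499 + 0.45·(-0.722212) = 0.327503
x=0.900000, w=0.327503:
  k1 = f(0.900000, 0.327503) = -0.772908
  k2 = f(1.125000, 0.153599) = -0.362494
  w ← 0.327503 + 0.45·(-0.362494) = 0.164381
w(1.35) ≈ 0.1644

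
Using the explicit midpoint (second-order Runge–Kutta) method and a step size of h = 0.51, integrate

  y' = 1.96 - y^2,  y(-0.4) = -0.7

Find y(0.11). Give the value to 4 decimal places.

0.2457

Midpoint: k1 = f(s_n, y_n); k2 = f(s_n + h/2, y_n + (h/2)·k1); y_{n+1} = y_n + h·k2.
s=-0.400000, y=-0.700000:
  k1 = f(-0.400000, -0.700000) = 1.470000
  k2 = f(-0.145000, -0.325150) = 1.854277
  y ← -0.700000 + 0.51·1.854277 = 0.245682
y(0.11) ≈ 0.2457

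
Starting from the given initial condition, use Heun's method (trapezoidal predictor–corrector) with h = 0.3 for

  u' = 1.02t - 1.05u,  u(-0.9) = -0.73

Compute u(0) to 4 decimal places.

Heun: k1 = f(t_n, u_n); k2 = f(t_n + h, u_n + h·k1); u_{n+1} = u_n + (h/2)·(k1 + k2).
t=-0.900000, u=-0.730000:
  k1 = f(-0.900000, -0.730000) = -0.151500
  k2 = f(-0.600000, -0.775450) = 0.202222
  u ← -0.730000 + (0.3/2)·(-0.151500 + 0.202222) = -0.722392
t=-0.600000, u=-0.722392:
  k1 = f(-0.600000, -0.722392) = 0.146511
  k2 = f(-0.300000, -0.678438) = 0.406360
  u ← -0.722392 + (0.3/2)·(0.146511 + 0.406360) = -0.639461
t=-0.300000, u=-0.639461:
  k1 = f(-0.300000, -0.639461) = 0.365434
  k2 = f(0.000000, -0.529831) = 0.556322
  u ← -0.639461 + (0.3/2)·(0.365434 + 0.556322) = -0.501197
u(0) ≈ -0.5012

-0.5012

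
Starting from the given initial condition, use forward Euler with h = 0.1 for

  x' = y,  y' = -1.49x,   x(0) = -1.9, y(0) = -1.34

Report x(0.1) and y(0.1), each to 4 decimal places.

-2.0340, -1.0569

Euler on (x,y): x_{n+1} = x_n + h·x', y_{n+1} = y_n + h·y'.
0.000000: (-1.900000, -1.340000); f=(-1.340000, 2.831000) → (-2.034000, -1.056900)
(x(0.1), y(0.1)) ≈ (-2.0340, -1.0569)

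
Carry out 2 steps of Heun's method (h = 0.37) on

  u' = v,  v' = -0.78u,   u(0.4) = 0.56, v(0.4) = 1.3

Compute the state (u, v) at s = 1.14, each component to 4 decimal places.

Heun on (u,v): k1 = f(s_n, state_n); k2 = f(s_n + h, state_n + h·k1); state_{n+1} = state_n + (h/2)·(k1 + k2).
0.400000: (0.560000, 1.300000)
  k1 = (1.300000, -0.436800)
  predictor → (1.041000, 1.138384)
  k2 = (1.138384, -0.811980)
  → (1.011101, 1.068976)
0.770000: (1.011101, 1.068976)
  k1 = (1.068976, -0.788659)
  predictor → (1.406622, 0.777172)
  k2 = (0.777172, -1.097165)
  → (1.352638, 0.720098)
(u(1.14), v(1.14)) ≈ (1.3526, 0.7201)

1.3526, 0.7201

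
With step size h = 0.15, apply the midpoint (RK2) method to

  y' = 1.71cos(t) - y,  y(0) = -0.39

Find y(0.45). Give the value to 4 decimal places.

0.3456

Midpoint: k1 = f(t_n, y_n); k2 = f(t_n + h/2, y_n + (h/2)·k1); y_{n+1} = y_n + h·k2.
t=0.000000, y=-0.390000:
  k1 = f(0.000000, -0.390000) = 2.100000
  k2 = f(0.075000, -0.232500) = 1.937693
  y ← -0.390000 + 0.15·1.937693 = -0.099346
t=0.150000, y=-0.099346:
  k1 = f(0.150000, -0.099346) = 1.790145
  k2 = f(0.225000, 0.034915) = 1.631983
  y ← -0.099346 + 0.15·1.631983 = 0.145451
t=0.300000, y=0.145451:
  k1 = f(0.300000, 0.145451) = 1.488174
  k2 = f(0.375000, 0.257064) = 1.334104
  y ← 0.145451 + 0.15·1.334104 = 0.345567
y(0.45) ≈ 0.3456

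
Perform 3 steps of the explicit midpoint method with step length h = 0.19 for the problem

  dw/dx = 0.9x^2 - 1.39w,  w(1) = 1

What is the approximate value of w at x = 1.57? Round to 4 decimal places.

1.0883

Midpoint: k1 = f(x_n, w_n); k2 = f(x_n + h/2, w_n + (h/2)·k1); w_{n+1} = w_n + h·k2.
x=1.000000, w=1.000000:
  k1 = f(1.000000, 1.000000) = -0.490000
  k2 = f(1.095000, 0.953450) = -0.246173
  w ← 1.000000 + 0.19·(-0.246173) = 0.953227
x=1.190000, w=0.953227:
  k1 = f(1.190000, 0.953227) = -0.050496
  k2 = f(1.285000, 0.948430) = 0.167785
  w ← 0.953227 + 0.19·0.167785 = 0.985106
x=1.380000, w=0.985106:
  k1 = f(1.380000, 0.985106) = 0.344662
  k2 = f(1.475000, 1.017849) = 0.543252
  w ← 0.985106 + 0.19·0.543252 = 1.088324
w(1.57) ≈ 1.0883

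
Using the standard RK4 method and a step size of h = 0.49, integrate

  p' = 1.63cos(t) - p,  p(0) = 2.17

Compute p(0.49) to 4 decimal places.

RK4: k1 = f(t_n, p_n); k2 = f(t_n + h/2, p_n + (h/2)·k1); k3 = f(t_n + h/2, p_n + (h/2)·k2); k4 = f(t_n + h, p_n + h·k3); p_{n+1} = p_n + (h/6)·(k1 + 2k2 + 2k3 + k4).
t=0.000000, p=2.170000:
  k1 = f(0.000000, 2.170000) = -0.540000
  k2 = f(0.245000, 2.037700) = -0.456376
  k3 = f(0.245000, 2.058188) = -0.476864
  k4 = f(0.490000, 1.936337) = -0.498134
  p ← 2.170000 + (0.49/6)·(k1 + 2k2 + 2k3 + k4) = 1.932790
p(0.49) ≈ 1.9328

1.9328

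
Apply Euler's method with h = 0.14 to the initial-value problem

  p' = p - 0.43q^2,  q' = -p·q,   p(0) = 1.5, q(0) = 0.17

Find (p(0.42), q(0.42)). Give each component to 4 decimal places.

2.2182, 0.0743

Euler on (p,q): p_{n+1} = p_n + h·p', q_{n+1} = q_n + h·q'.
0.000000: (1.500000, 0.170000); f=(1.487573, -0.255000) → (1.708260, 0.134300)
0.140000: (1.708260, 0.134300); f=(1.700505, -0.229419) → (1.946331, 0.102181)
0.280000: (1.946331, 0.102181); f=(1.941841, -0.198879) → (2.218189, 0.074338)
(p(0.42), q(0.42)) ≈ (2.2182, 0.0743)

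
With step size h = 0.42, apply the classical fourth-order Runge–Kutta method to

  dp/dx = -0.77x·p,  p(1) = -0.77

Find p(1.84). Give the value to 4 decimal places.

-0.3075

RK4: k1 = f(x_n, p_n); k2 = f(x_n + h/2, p_n + (h/2)·k1); k3 = f(x_n + h/2, p_n + (h/2)·k2); k4 = f(x_n + h, p_n + h·k3); p_{n+1} = p_n + (h/6)·(k1 + 2k2 + 2k3 + k4).
x=1.000000, p=-0.770000:
  k1 = f(1.000000, -0.770000) = 0.592900
  k2 = f(1.210000, -0.645491) = 0.601404
  k3 = f(1.210000, -0.643705) = 0.599740
  k4 = f(1.420000, -0.518109) = 0.566501
  p ← -0.770000 + (0.42/6)·(k1 + 2k2 + 2k3 + k4) = -0.520682
x=1.420000, p=-0.520682:
  k1 = f(1.420000, -0.520682) = 0.569313
  k2 = f(1.630000, -0.401126) = 0.503453
  k3 = f(1.630000, -0.414957) = 0.520812
  k4 = f(1.840000, -0.301941) = 0.427790
  p ← -0.520682 + (0.42/6)·(k1 + 2k2 + 2k3 + k4) = -0.307487
p(1.84) ≈ -0.3075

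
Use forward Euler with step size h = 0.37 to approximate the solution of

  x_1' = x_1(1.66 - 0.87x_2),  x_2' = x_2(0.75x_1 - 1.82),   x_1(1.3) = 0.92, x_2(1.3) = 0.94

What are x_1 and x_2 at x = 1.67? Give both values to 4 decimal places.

1.2067, 0.5470

Euler on (x_1,x_2): x_1_{n+1} = x_1_n + h·x_1', x_2_{n+1} = x_2_n + h·x_2'.
1.300000: (0.920000, 0.940000); f=(0.774824, -1.062200) → (1.206685, 0.546986)
(x_1(1.67), x_2(1.67)) ≈ (1.2067, 0.5470)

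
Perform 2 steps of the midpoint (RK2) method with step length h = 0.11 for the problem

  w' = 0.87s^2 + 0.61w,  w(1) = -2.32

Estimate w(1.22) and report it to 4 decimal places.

Midpoint: k1 = f(s_n, w_n); k2 = f(s_n + h/2, w_n + (h/2)·k1); w_{n+1} = w_n + h·k2.
s=1.000000, w=-2.320000:
  k1 = f(1.000000, -2.320000) = -0.545200
  k2 = f(1.055000, -2.349986) = -0.465160
  w ← -2.320000 + 0.11·(-0.465160) = -2.371168
s=1.110000, w=-2.371168:
  k1 = f(1.110000, -2.371168) = -0.374485
  k2 = f(1.165000, -2.391764) = -0.278190
  w ← -2.371168 + 0.11·(-0.278190) = -2.401769
w(1.22) ≈ -2.4018

-2.4018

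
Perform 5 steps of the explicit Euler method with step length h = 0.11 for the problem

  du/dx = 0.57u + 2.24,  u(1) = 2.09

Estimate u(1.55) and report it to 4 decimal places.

Euler: u_{n+1} = u_n + h·f(x_n, u_n).
x=1.000000, u=2.090000: f=3.431300 → u ← 2.090000 + 0.11·3.431300 = 2.467443
x=1.110000, u=2.467443: f=3.646443 → u ← 2.467443 + 0.11·3.646443 = 2.868552
x=1.220000, u=2.868552: f=3.875074 → u ← 2.868552 + 0.11·3.875074 = 3.294810
x=1.330000, u=3.294810: f=4.118042 → u ← 3.294810 + 0.11·4.118042 = 3.747794
x=1.440000, u=3.747794: f=4.376243 → u ← 3.747794 + 0.11·4.376243 = 4.229181
u(1.55) ≈ 4.2292

4.2292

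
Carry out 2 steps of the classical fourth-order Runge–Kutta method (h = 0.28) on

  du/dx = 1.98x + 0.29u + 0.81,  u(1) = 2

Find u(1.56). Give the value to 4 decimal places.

4.3771

RK4: k1 = f(x_n, u_n); k2 = f(x_n + h/2, u_n + (h/2)·k1); k3 = f(x_n + h/2, u_n + (h/2)·k2); k4 = f(x_n + h, u_n + h·k3); u_{n+1} = u_n + (h/6)·(k1 + 2k2 + 2k3 + k4).
x=1.000000, u=2.000000:
  k1 = f(1.000000, 2.000000) = 3.370000
  k2 = f(1.140000, 2.471800) = 3.784022
  k3 = f(1.140000, 2.529763) = 3.800831
  k4 = f(1.280000, 3.064233) = 4.233028
  u ← 2.000000 + (0.28/6)·(k1 + 2k2 + 2k3 + k4) = 3.062728
x=1.280000, u=3.062728:
  k1 = f(1.280000, 3.062728) = 4.232591
  k2 = f(1.420000, 3.655290) = 4.681634
  k3 = f(1.420000, 3.718156) = 4.699865
  k4 = f(1.560000, 4.378690) = 5.168620
  u ← 3.062728 + (0.28/6)·(k1 + 2k2 + 2k3 + k4) = 4.377057
u(1.56) ≈ 4.3771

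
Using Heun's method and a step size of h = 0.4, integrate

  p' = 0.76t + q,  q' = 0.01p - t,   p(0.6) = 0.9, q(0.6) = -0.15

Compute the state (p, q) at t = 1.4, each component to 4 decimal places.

1.1351, -0.9418

Heun on (p,q): k1 = f(t_n, state_n); k2 = f(t_n + h, state_n + h·k1); state_{n+1} = state_n + (h/2)·(k1 + k2).
0.600000: (0.900000, -0.150000)
  k1 = (0.306000, -0.591000)
  predictor → (1.022400, -0.386400)
  k2 = (0.373600, -0.989776)
  → (1.035920, -0.466155)
1.000000: (1.035920, -0.466155)
  k1 = (0.293845, -0.989641)
  predictor → (1.153458, -0.862012)
  k2 = (0.201988, -1.388465)
  → (1.135087, -0.941776)
(p(1.4), q(1.4)) ≈ (1.1351, -0.9418)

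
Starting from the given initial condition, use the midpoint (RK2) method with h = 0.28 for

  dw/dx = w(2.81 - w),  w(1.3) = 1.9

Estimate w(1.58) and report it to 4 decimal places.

2.3006

Midpoint: k1 = f(x_n, w_n); k2 = f(x_n + h/2, w_n + (h/2)·k1); w_{n+1} = w_n + h·k2.
x=1.300000, w=1.900000:
  k1 = f(1.300000, 1.900000) = 1.729000
  k2 = f(1.440000, 2.142060) = 1.430768
  w ← 1.900000 + 0.28·1.430768 = 2.300615
w(1.58) ≈ 2.3006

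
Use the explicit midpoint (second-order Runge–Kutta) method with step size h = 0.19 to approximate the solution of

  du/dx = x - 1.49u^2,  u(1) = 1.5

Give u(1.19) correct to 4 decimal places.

Midpoint: k1 = f(x_n, u_n); k2 = f(x_n + h/2, u_n + (h/2)·k1); u_{n+1} = u_n + h·k2.
x=1.000000, u=1.500000:
  k1 = f(1.000000, 1.500000) = -2.352500
  k2 = f(1.095000, 1.276512) = -1.332931
  u ← 1.500000 + 0.19·(-1.332931) = 1.246743
u(1.19) ≈ 1.2467

1.2467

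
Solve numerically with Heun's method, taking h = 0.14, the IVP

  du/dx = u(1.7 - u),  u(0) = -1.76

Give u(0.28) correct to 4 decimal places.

Heun: k1 = f(x_n, u_n); k2 = f(x_n + h, u_n + h·k1); u_{n+1} = u_n + (h/2)·(k1 + k2).
x=0.000000, u=-1.760000:
  k1 = f(0.000000, -1.760000) = -6.089600
  k2 = f(0.140000, -2.612544) = -11.266711
  u ← -1.760000 + (0.14/2)·(-6.089600 + (-11.266711)) = -2.974942
x=0.140000, u=-2.974942:
  k1 = f(0.140000, -2.974942) = -13.907680
  k2 = f(0.280000, -4.922017) = -32.593679
  u ← -2.974942 + (0.14/2)·(-13.907680 + (-32.593679)) = -6.230037
u(0.28) ≈ -6.2300

-6.2300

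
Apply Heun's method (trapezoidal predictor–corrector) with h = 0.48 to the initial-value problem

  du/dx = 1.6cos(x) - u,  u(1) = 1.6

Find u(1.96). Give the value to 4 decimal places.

Heun: k1 = f(x_n, u_n); k2 = f(x_n + h, u_n + h·k1); u_{n+1} = u_n + (h/2)·(k1 + k2).
x=1.000000, u=1.600000:
  k1 = f(1.000000, 1.600000) = -0.735516
  k2 = f(1.480000, 1.246952) = -1.101878
  u ← 1.600000 + (0.48/2)·(-0.735516 + (-1.101878)) = 1.159025
x=1.480000, u=1.159025:
  k1 = f(1.480000, 1.159025) = -1.013951
  k2 = f(1.960000, 0.672329) = -1.279452
  u ← 1.159025 + (0.48/2)·(-1.013951 + (-1.279452)) = 0.608609
u(1.96) ≈ 0.6086

0.6086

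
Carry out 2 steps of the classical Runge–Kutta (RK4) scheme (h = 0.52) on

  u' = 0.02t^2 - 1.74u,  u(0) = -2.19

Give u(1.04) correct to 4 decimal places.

RK4: k1 = f(t_n, u_n); k2 = f(t_n + h/2, u_n + (h/2)·k1); k3 = f(t_n + h/2, u_n + (h/2)·k2); k4 = f(t_n + h, u_n + h·k3); u_{n+1} = u_n + (h/6)·(k1 + 2k2 + 2k3 + k4).
t=0.000000, u=-2.190000:
  k1 = f(0.000000, -2.190000) = 3.810600
  k2 = f(0.260000, -1.199244) = 2.088037
  k3 = f(0.260000, -1.647110) = 2.867324
  k4 = f(0.520000, -0.698991) = 1.221653
  u ← -2.190000 + (0.52/6)·(k1 + 2k2 + 2k3 + k4) = -0.894942
t=0.520000, u=-0.894942:
  k1 = f(0.520000, -0.894942) = 1.562607
  k2 = f(0.780000, -0.488664) = 0.862444
  k3 = f(0.780000, -0.670707) = 1.179198
  k4 = f(1.040000, -0.281759) = 0.511893
  u ← -0.894942 + (0.52/6)·(k1 + 2k2 + 2k3 + k4) = -0.361268
u(1.04) ≈ -0.3613

-0.3613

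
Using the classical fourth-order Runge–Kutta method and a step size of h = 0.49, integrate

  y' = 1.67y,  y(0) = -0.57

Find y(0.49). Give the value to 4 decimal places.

RK4: k1 = f(x_n, y_n); k2 = f(x_n + h/2, y_n + (h/2)·k1); k3 = f(x_n + h/2, y_n + (h/2)·k2); k4 = f(x_n + h, y_n + h·k3); y_{n+1} = y_n + (h/6)·(k1 + 2k2 + 2k3 + k4).
x=0.000000, y=-0.570000:
  k1 = f(0.000000, -0.570000) = -0.951900
  k2 = f(0.245000, -0.803215) = -1.341370
  k3 = f(0.245000, -0.898636) = -1.500721
  k4 = f(0.490000, -1.305354) = -2.179940
  y ← -0.570000 + (0.49/6)·(k1 + 2k2 + 2k3 + k4) = -1.289975
y(0.49) ≈ -1.2900

-1.2900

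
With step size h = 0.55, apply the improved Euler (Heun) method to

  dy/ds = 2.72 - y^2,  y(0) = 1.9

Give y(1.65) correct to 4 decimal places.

Heun: k1 = f(s_n, y_n); k2 = f(s_n + h, y_n + h·k1); y_{n+1} = y_n + (h/2)·(k1 + k2).
s=0.000000, y=1.900000:
  k1 = f(0.000000, 1.900000) = -0.890000
  k2 = f(0.550000, 1.410500) = 0.730490
  y ← 1.900000 + (0.55/2)·(-0.890000 + 0.730490) = 1.856135
s=0.550000, y=1.856135:
  k1 = f(0.550000, 1.856135) = -0.725236
  k2 = f(1.100000, 1.457255) = 0.596408
  y ← 1.856135 + (0.55/2)·(-0.725236 + 0.596408) = 1.820707
s=1.100000, y=1.820707:
  k1 = f(1.100000, 1.820707) = -0.594974
  k2 = f(1.650000, 1.493471) = 0.489544
  y ← 1.820707 + (0.55/2)·(-0.594974 + 0.489544) = 1.791714
y(1.65) ≈ 1.7917

1.7917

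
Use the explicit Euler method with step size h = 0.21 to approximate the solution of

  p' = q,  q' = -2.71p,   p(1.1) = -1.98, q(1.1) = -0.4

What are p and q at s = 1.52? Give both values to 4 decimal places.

-1.9114, 1.9014

Euler on (p,q): p_{n+1} = p_n + h·p', q_{n+1} = q_n + h·q'.
1.100000: (-1.980000, -0.400000); f=(-0.400000, 5.365800) → (-2.064000, 0.726818)
1.310000: (-2.064000, 0.726818); f=(0.726818, 5.593440) → (-1.911368, 1.901440)
(p(1.52), q(1.52)) ≈ (-1.9114, 1.9014)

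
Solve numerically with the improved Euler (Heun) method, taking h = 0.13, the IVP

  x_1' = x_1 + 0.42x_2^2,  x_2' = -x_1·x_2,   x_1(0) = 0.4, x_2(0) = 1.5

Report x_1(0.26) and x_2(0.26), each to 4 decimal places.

0.7677, 1.2902

Heun on (x_1,x_2): k1 = f(t_n, state_n); k2 = f(t_n + h, state_n + h·k1); state_{n+1} = state_n + (h/2)·(k1 + k2).
0.000000: (0.400000, 1.500000)
  k1 = (1.345000, -0.600000)
  predictor → (0.574850, 1.422000)
  k2 = (1.424125, -0.817437)
  → (0.579993, 1.407867)
0.130000: (0.579993, 1.407867)
  k1 = (1.412470, -0.816553)
  predictor → (0.763614, 1.301715)
  k2 = (1.475288, -0.994008)
  → (0.767697, 1.290180)
(x_1(0.26), x_2(0.26)) ≈ (0.7677, 1.2902)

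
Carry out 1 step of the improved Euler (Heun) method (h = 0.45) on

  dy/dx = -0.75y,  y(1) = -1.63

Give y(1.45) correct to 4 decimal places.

Heun: k1 = f(x_n, y_n); k2 = f(x_n + h, y_n + h·k1); y_{n+1} = y_n + (h/2)·(k1 + k2).
x=1.000000, y=-1.630000:
  k1 = f(1.000000, -1.630000) = 1.222500
  k2 = f(1.450000, -1.079875) = 0.809906
  y ← -1.630000 + (0.45/2)·(1.222500 + 0.809906) = -1.172709
y(1.45) ≈ -1.1727

-1.1727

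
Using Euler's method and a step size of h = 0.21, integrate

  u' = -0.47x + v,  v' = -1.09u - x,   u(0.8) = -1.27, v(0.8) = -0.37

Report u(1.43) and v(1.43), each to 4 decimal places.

Euler on (u,v): u_{n+1} = u_n + h·u', v_{n+1} = v_n + h·v'.
0.800000: (-1.270000, -0.370000); f=(-0.746000, 0.584300) → (-1.426660, -0.247297)
1.010000: (-1.426660, -0.247297); f=(-0.721997, 0.545059) → (-1.578279, -0.132835)
1.220000: (-1.578279, -0.132835); f=(-0.706235, 0.500325) → (-1.726589, -0.027766)
(u(1.43), v(1.43)) ≈ (-1.7266, -0.0278)

-1.7266, -0.0278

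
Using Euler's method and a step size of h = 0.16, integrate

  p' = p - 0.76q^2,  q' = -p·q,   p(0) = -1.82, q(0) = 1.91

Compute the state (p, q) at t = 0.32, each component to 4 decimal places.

-3.7032, 3.4743

Euler on (p,q): p_{n+1} = p_n + h·p', q_{n+1} = q_n + h·q'.
0.000000: (-1.820000, 1.910000); f=(-4.592556, 3.476200) → (-2.554809, 2.466192)
0.160000: (-2.554809, 2.466192); f=(-7.177207, 6.300649) → (-3.703162, 3.474296)
(p(0.32), q(0.32)) ≈ (-3.7032, 3.4743)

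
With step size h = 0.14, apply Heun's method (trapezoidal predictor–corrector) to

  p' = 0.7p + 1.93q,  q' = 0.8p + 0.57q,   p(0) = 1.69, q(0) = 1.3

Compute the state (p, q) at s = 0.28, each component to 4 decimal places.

Heun on (p,q): k1 = f(s_n, state_n); k2 = f(s_n + h, state_n + h·k1); state_{n+1} = state_n + (h/2)·(k1 + k2).
0.000000: (1.690000, 1.300000)
  k1 = (3.692000, 2.093000)
  predictor → (2.206880, 1.593020)
  k2 = (4.619345, 2.673525)
  → (2.271794, 1.633657)
0.140000: (2.271794, 1.633657)
  k1 = (4.743213, 2.748620)
  predictor → (2.935844, 2.018464)
  k2 = (5.950725, 3.499199)
  → (3.020370, 2.071004)
(p(0.28), q(0.28)) ≈ (3.0204, 2.0710)

3.0204, 2.0710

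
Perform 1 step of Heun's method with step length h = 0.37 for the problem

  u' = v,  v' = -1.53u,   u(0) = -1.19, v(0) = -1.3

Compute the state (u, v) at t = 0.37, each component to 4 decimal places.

-1.5464, -0.4902

Heun on (u,v): k1 = f(t_n, state_n); k2 = f(t_n + h, state_n + h·k1); state_{n+1} = state_n + (h/2)·(k1 + k2).
0.000000: (-1.190000, -1.300000)
  k1 = (-1.300000, 1.820700)
  predictor → (-1.671000, -0.626341)
  k2 = (-0.626341, 2.556630)
  → (-1.546373, -0.490194)
(u(0.37), v(0.37)) ≈ (-1.5464, -0.4902)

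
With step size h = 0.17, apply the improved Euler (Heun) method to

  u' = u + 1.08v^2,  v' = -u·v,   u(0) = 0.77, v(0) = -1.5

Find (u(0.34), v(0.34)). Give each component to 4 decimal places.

1.8083, -0.9651

Heun on (u,v): k1 = f(t_n, state_n); k2 = f(t_n + h, state_n + h·k1); state_{n+1} = state_n + (h/2)·(k1 + k2).
0.000000: (0.770000, -1.500000)
  k1 = (3.200000, 1.155000)
  predictor → (1.314000, -1.303650)
  k2 = (3.149464, 1.712996)
  → (1.309704, -1.256220)
0.170000: (1.309704, -1.256220)
  k1 = (3.014041, 1.645277)
  predictor → (1.822091, -0.976523)
  k2 = (2.851977, 1.779314)
  → (1.808316, -0.965130)
(u(0.34), v(0.34)) ≈ (1.8083, -0.9651)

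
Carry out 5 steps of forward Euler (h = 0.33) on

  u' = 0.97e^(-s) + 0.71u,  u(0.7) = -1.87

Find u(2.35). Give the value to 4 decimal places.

-4.5329

Euler: u_{n+1} = u_n + h·f(s_n, u_n).
s=0.700000, u=-1.870000: f=-0.846012 → u ← -1.870000 + 0.33·(-0.846012) = -2.149184
s=1.030000, u=-2.149184: f=-1.179624 → u ← -2.149184 + 0.33·(-1.179624) = -2.538460
s=1.360000, u=-2.538460: f=-1.553346 → u ← -2.538460 + 0.33·(-1.553346) = -3.051064
s=1.690000, u=-3.051064: f=-1.987271 → u ← -3.051064 + 0.33·(-1.987271) = -3.706864
s=2.020000, u=-3.706864: f=-2.503197 → u ← -3.706864 + 0.33·(-2.503197) = -4.532919
u(2.35) ≈ -4.5329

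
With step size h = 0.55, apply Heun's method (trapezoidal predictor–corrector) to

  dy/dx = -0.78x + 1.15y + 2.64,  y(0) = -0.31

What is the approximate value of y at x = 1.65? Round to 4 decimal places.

8.0033

Heun: k1 = f(x_n, y_n); k2 = f(x_n + h, y_n + h·k1); y_{n+1} = y_n + (h/2)·(k1 + k2).
x=0.000000, y=-0.310000:
  k1 = f(0.000000, -0.310000) = 2.283500
  k2 = f(0.550000, 0.945925) = 3.298814
  y ← -0.310000 + (0.55/2)·(2.283500 + 3.298814) = 1.225136
x=0.550000, y=1.225136:
  k1 = f(0.550000, 1.225136) = 3.619907
  k2 = f(1.100000, 3.216085) = 5.480498
  y ← 1.225136 + (0.55/2)·(3.619907 + 5.480498) = 3.727748
x=1.100000, y=3.727748:
  k1 = f(1.100000, 3.727748) = 6.068910
  k2 = f(1.650000, 7.065648) = 9.478495
  y ← 3.727748 + (0.55/2)·(6.068910 + 9.478495) = 8.003284
y(1.65) ≈ 8.0033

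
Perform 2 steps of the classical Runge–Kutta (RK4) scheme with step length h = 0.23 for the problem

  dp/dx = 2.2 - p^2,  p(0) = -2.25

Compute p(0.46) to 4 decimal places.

-11.9611

RK4: k1 = f(x_n, p_n); k2 = f(x_n + h/2, p_n + (h/2)·k1); k3 = f(x_n + h/2, p_n + (h/2)·k2); k4 = f(x_n + h, p_n + h·k3); p_{n+1} = p_n + (h/6)·(k1 + 2k2 + 2k3 + k4).
x=0.000000, p=-2.250000:
  k1 = f(0.000000, -2.250000) = -2.862500
  k2 = f(0.115000, -2.579187) = -4.452208
  k3 = f(0.115000, -2.762004) = -5.428666
  k4 = f(0.230000, -3.498593) = -10.040154
  p ← -2.250000 + (0.23/6)·(k1 + 2k2 + 2k3 + k4) = -3.502135
x=0.230000, p=-3.502135:
  k1 = f(0.230000, -3.502135) = -10.064952
  k2 = f(0.345000, -4.659605) = -19.511918
  k3 = f(0.345000, -5.746006) = -30.816585
  k4 = f(0.460000, -10.589950) = -109.947038
  p ← -3.502135 + (0.23/6)·(k1 + 2k2 + 2k3 + k4) = -11.961114
p(0.46) ≈ -11.9611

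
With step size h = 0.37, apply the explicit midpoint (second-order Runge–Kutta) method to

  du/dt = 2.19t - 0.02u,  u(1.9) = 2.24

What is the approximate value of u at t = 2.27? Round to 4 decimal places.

3.9073

Midpoint: k1 = f(t_n, u_n); k2 = f(t_n + h/2, u_n + (h/2)·k1); u_{n+1} = u_n + h·k2.
t=1.900000, u=2.240000:
  k1 = f(1.900000, 2.240000) = 4.116200
  k2 = f(2.085000, 3.001497) = 4.506120
  u ← 2.240000 + 0.37·4.506120 = 3.907264
u(2.27) ≈ 3.9073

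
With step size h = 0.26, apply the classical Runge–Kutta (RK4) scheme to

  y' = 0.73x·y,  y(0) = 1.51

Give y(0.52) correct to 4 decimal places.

RK4: k1 = f(x_n, y_n); k2 = f(x_n + h/2, y_n + (h/2)·k1); k3 = f(x_n + h/2, y_n + (h/2)·k2); k4 = f(x_n + h, y_n + h·k3); y_{n+1} = y_n + (h/6)·(k1 + 2k2 + 2k3 + k4).
x=0.000000, y=1.510000:
  k1 = f(0.000000, 1.510000) = 0.000000
  k2 = f(0.130000, 1.510000) = 0.143299
  k3 = f(0.130000, 1.528629) = 0.145067
  k4 = f(0.260000, 1.547717) = 0.293757
  y ← 1.510000 + (0.26/6)·(k1 + 2k2 + 2k3 + k4) = 1.547721
x=0.260000, y=1.547721:
  k1 = f(0.260000, 1.547721) = 0.293757
  k2 = f(0.390000, 1.585910) = 0.451508
  k3 = f(0.390000, 1.606417) = 0.457347
  k4 = f(0.520000, 1.666631) = 0.632653
  y ← 1.547721 + (0.26/6)·(k1 + 2k2 + 2k3 + k4) = 1.666633
y(0.52) ≈ 1.6666

1.6666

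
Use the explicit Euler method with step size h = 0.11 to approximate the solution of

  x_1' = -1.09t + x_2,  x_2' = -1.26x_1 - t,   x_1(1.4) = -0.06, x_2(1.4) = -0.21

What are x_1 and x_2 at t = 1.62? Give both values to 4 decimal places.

-0.4711, -0.4870

Euler on (x_1,x_2): x_1_{n+1} = x_1_n + h·x_1', x_2_{n+1} = x_2_n + h·x_2'.
1.400000: (-0.060000, -0.210000); f=(-1.736000, -1.324400) → (-0.250960, -0.355684)
1.510000: (-0.250960, -0.355684); f=(-2.001584, -1.193790) → (-0.471134, -0.487001)
(x_1(1.62), x_2(1.62)) ≈ (-0.4711, -0.4870)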